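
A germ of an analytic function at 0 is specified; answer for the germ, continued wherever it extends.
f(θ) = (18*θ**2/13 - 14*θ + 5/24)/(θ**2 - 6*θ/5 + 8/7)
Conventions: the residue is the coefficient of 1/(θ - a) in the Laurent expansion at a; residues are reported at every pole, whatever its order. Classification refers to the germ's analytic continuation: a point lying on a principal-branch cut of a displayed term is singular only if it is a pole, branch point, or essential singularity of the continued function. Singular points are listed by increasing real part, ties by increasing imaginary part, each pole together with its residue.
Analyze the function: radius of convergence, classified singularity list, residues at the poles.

Denominator factor (θ**2 - 6*θ/5 + 8/7): discriminant -548/175, complex-conjugate roots (3/5) + ((1/35)*sqrt(959))*i and (3/5) - ((1/35)*sqrt(959))*i; poles of order 1, moduli (2/7)*sqrt(14) and (2/7)*sqrt(14).
The radius of convergence is the smallest modulus among the singular points: (2/7)*sqrt(14).
The factor θ**2 - 6*θ/5 + 8/7 splits as (θ - a)(θ - a') with a = (3/5) - ((1/35)*sqrt(959))*i, a' = (3/5) + ((1/35)*sqrt(959))*i. At the order-1 pole a set g(θ) = (θ - a)*f(θ) = [18*θ**2/13 - 14*θ + 5/24] / (θ - a').
Simple pole: residue = g(a) at a = (3/5) - ((1/35)*sqrt(959))*i, which is (-401/65) - ((479233/2992080)*sqrt(959))*i.
The factor θ**2 - 6*θ/5 + 8/7 splits as (θ - a)(θ - a') with a = (3/5) + ((1/35)*sqrt(959))*i, a' = (3/5) - ((1/35)*sqrt(959))*i. At the order-1 pole a set g(θ) = (θ - a)*f(θ) = [18*θ**2/13 - 14*θ + 5/24] / (θ - a').
Simple pole: residue = g(a) at a = (3/5) + ((1/35)*sqrt(959))*i, which is (-401/65) + ((479233/2992080)*sqrt(959))*i.
List the singular points by increasing real part (a conjugate pair: the negative imaginary part first).

Radius of convergence at 0: (2/7)*sqrt(14).
At (3/5) - ((1/35)*sqrt(959))*i: a pole of order 1; residue (-401/65) - ((479233/2992080)*sqrt(959))*i.
At (3/5) + ((1/35)*sqrt(959))*i: a pole of order 1; residue (-401/65) + ((479233/2992080)*sqrt(959))*i.


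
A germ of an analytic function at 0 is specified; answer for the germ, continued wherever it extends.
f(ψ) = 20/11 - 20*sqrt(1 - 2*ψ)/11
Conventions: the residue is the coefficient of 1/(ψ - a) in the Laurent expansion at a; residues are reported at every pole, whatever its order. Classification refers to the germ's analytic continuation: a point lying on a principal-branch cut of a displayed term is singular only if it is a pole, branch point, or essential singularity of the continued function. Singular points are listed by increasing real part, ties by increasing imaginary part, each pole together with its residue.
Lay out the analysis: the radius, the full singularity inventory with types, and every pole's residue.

Branch term (-20/11)*sqrt(1 - ψ/(1/2)): its argument vanishes at ψ = 1/2, a square-root branch point, modulus 1/2.
The radius of convergence is the smallest modulus among the singular points: 1/2.

Radius of convergence at 0: 1/2.
At 1/2: an algebraic (square-root) branch point.


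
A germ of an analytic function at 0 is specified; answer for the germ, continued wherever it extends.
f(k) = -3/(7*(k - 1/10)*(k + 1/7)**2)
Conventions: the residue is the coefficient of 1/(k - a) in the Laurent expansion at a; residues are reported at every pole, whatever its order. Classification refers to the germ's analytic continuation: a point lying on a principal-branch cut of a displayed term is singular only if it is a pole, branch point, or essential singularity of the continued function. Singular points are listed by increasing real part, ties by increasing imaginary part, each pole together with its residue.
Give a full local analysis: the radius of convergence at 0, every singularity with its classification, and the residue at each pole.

Denominator factor (k + 1/7)^2: pole of order 2 at -1/7, modulus 1/7.
Denominator factor (k - 1/10): pole of order 1 at 1/10, modulus 1/10.
The radius of convergence is the smallest modulus among the singular points: 1/10.
At the order-2 pole -1/7 set g(k) = (k - (-1/7))^2*f(k) = -3/(7*(k - 1/10)).
Order-2 pole: residue = g'(a); g'(-1/7) = 2100/289, so the residue is 2100/289.
At the order-1 pole 1/10 set g(k) = (k - (1/10))*f(k) = -3/(7*(k + 1/7)**2).
Simple pole: residue = g(a) at a = 1/10, which is -2100/289.
List the singular points by increasing real part (a conjugate pair: the negative imaginary part first).

Radius of convergence at 0: 1/10.
At -1/7: a pole of order 2; residue 2100/289.
At 1/10: a pole of order 1; residue -2100/289.


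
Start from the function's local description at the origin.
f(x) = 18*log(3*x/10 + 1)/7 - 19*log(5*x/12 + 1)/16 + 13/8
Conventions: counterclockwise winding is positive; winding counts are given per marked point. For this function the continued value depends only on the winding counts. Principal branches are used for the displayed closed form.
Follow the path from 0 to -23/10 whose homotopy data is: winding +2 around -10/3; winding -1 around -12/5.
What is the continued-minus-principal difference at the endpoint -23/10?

The rational part is single-valued and drops out of the difference; each branch term changes only by its own monodromy.
(-19/16)*log(1 - x/(-12/5)): each positive loop around -12/5 adds 2*pi*i to the log, so winding -1 contributes (-19/16)*(-1)*2*pi*i = (19/8)*pi*i.
(18/7)*log(1 - x/(-10/3)): each positive loop around -10/3 adds 2*pi*i to the log, so winding +2 contributes (18/7)*(2)*2*pi*i = (72/7)*pi*i.
Summing the contributions at x = -23/10 gives (709/56)*pi*i.

Continued minus principal equals (709/56)*pi*i.


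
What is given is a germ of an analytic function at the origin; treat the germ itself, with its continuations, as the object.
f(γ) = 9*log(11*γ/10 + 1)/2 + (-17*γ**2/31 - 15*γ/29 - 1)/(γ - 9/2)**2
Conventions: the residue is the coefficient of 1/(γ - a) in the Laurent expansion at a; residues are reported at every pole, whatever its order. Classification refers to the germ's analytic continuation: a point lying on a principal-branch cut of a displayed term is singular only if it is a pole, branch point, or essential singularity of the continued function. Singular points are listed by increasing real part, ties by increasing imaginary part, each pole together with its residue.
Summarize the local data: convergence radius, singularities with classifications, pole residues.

Denominator factor (γ - 9/2)^2: pole of order 2 at 9/2, modulus 9/2.
Branch term (9/2)*log(1 - γ/(-10/11)): its argument vanishes at γ = -10/11, a logarithmic branch point, modulus 10/11.
The radius of convergence is the smallest modulus among the singular points: 10/11.
The branch term is analytic at 9/2 and contributes nothing to the residue; only the rational part matters.
At the order-2 pole 9/2 set g(γ) = (γ - (9/2))^2*(rational part) = -17*γ**2/31 - 15*γ/29 - 1.
Order-2 pole: residue = g'(a); g'(9/2) = -4902/899, so the residue is -4902/899.
List the singular points by increasing real part (a conjugate pair: the negative imaginary part first).

Radius of convergence at 0: 10/11.
At -10/11: a logarithmic branch point.
At 9/2: a pole of order 2; residue -4902/899.


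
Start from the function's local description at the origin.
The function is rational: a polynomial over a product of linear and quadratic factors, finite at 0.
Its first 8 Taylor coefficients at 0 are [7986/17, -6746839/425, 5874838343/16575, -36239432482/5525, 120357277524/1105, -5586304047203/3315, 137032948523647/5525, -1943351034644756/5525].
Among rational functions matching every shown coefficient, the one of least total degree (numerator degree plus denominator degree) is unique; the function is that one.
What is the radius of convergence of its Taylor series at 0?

The radius of convergence is 1/11.

No rational of total degree below 5 reproduces all 8 coefficients; solving the [2/3] Pade equations on them gives f(ζ) = (32*ζ**2/39 - 7*ζ/25 + 6/17)/(ζ + 1/11)**3, whose expansion matches every shown term.
Denominator factor (ζ + 1/11)^3: pole of order 3 at -1/11, modulus 1/11.
The radius of convergence is the smallest modulus among the singular points: 1/11.


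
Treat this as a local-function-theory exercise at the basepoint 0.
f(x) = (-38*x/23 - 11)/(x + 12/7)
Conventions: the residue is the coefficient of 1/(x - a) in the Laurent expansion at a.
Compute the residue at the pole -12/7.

The residue is -1315/161.

At the order-1 pole -12/7 set g(x) = (x - (-12/7))*f(x) = -38*x/23 - 11.
Simple pole: residue = g(a) at a = -12/7, which is -1315/161.


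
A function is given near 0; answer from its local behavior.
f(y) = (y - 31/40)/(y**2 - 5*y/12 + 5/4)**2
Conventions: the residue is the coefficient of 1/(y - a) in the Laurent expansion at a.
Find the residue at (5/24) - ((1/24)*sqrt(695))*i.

The factor y**2 - 5*y/12 + 5/4 splits as (y - a)(y - a') with a = (5/24) - ((1/24)*sqrt(695))*i, a' = (5/24) + ((1/24)*sqrt(695))*i. At the order-2 pole a set g(y) = (y - a)^2*f(y) = [y - 31/40] / (y - a')^2.
Order-2 pole: residue = g'(a); g'((5/24) - ((1/24)*sqrt(695))*i) = -((9792/2415125)*sqrt(695))*i, so the residue is -((9792/2415125)*sqrt(695))*i.

The residue is -((9792/2415125)*sqrt(695))*i.


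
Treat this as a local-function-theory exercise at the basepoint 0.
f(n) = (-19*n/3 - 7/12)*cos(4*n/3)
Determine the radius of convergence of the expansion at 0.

The factor cos(4*n/3) is entire and contributes no finite singular point.
The polynomial part has no poles.
No finite singular points: the Taylor series at 0 converges everywhere.

The radius of convergence is infinite.


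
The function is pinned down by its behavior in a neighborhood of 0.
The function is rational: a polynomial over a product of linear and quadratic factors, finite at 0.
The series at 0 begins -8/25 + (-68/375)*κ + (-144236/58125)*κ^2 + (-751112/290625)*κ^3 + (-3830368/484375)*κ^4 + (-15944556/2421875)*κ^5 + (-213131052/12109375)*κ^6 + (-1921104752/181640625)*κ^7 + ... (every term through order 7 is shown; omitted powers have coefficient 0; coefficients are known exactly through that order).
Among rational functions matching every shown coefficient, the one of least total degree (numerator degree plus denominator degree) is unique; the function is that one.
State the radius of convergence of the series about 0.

The radius of convergence is 5/8.

No rational of total degree below 6 reproduces all 8 coefficients; solving the [2/4] Pade equations on them gives f(κ) = (32*κ**2/31 - κ/6 + 1/5)/((κ - 1)**3*(κ + 5/8)), whose expansion matches every shown term.
Denominator factor (κ + 5/8): pole of order 1 at -5/8, modulus 5/8.
Denominator factor (κ - 1)^3: pole of order 3 at 1, modulus 1.
The radius of convergence is the smallest modulus among the singular points: 5/8.


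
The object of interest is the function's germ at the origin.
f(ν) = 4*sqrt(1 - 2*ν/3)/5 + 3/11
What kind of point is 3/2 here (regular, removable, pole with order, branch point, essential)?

The point is an algebraic (square-root) branch point.

The term (4/5)*sqrt(1 - ν/(3/2)) has argument 1 - 3/2/(3/2) = 0 at 3/2: a square-root (algebraic, two-sheeted) branch point; the remaining terms are analytic or single-valued there.


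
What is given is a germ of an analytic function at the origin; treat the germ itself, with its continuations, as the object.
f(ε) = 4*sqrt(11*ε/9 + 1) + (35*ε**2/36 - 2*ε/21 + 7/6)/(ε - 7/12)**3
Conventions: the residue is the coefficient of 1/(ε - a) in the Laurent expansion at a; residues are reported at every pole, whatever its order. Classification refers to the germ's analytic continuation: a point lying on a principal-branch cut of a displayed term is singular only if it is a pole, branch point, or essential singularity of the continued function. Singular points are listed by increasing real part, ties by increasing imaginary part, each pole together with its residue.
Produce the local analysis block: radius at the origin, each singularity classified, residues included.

Radius of convergence at 0: 7/12.
At -9/11: an algebraic (square-root) branch point.
At 7/12: a pole of order 3; residue 35/36.

Denominator factor (ε - 7/12)^3: pole of order 3 at 7/12, modulus 7/12.
Branch term (4)*sqrt(1 - ε/(-9/11)): its argument vanishes at ε = -9/11, a square-root branch point, modulus 9/11.
The radius of convergence is the smallest modulus among the singular points: 7/12.
The branch term is analytic at 7/12 and contributes nothing to the residue; only the rational part matters.
At the order-3 pole 7/12 set g(ε) = (ε - (7/12))^3*(rational part) = 35*ε**2/36 - 2*ε/21 + 7/6.
Order-3 pole: residue = g''(a)/2; g''(7/12) = 35/18, so the residue is 35/36.
List the singular points by increasing real part (a conjugate pair: the negative imaginary part first).


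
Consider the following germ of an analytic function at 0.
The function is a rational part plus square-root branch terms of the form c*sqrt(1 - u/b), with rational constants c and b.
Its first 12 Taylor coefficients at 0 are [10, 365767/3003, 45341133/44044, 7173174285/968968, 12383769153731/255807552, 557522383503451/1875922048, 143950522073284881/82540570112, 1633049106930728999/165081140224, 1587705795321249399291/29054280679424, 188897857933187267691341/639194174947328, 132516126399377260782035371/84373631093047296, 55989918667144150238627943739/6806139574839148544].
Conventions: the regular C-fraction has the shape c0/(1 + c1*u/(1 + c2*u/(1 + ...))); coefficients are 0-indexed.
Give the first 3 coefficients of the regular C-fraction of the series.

Taylor coefficients (read off): a_0 = 10, a_1 = 365767/3003, a_2 = 45341133/44044.
c0 = a_0 = 10. Peel one level at a time: if S = 1 + c*u/S' with S'(0) = 1, then c is the u-coefficient of S and S' = c*u/(S - 1).
S_1 = c0/f = 1 + (-365767/30030)*u + (7445368813/163963800)*u^2 + ...; c1 = -365767/30030.
S_2 = c1*u/(S_1 - 1) = 1 + (7445368813/1997087820)*u + ...; c2 = 7445368813/1997087820.

The regular C-fraction coefficients are [10, -365767/30030, 7445368813/1997087820].


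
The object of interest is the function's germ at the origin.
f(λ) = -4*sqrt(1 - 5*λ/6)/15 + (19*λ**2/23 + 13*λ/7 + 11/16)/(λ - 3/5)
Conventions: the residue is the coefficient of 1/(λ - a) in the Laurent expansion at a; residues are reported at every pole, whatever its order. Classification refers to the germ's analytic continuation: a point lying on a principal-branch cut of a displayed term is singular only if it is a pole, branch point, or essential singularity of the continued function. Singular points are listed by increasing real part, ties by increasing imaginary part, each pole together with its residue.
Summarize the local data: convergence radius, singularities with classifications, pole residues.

Denominator factor (λ - 3/5): pole of order 1 at 3/5, modulus 3/5.
Branch term (-4/15)*sqrt(1 - λ/(6/5)): its argument vanishes at λ = 6/5, a square-root branch point, modulus 6/5.
The radius of convergence is the smallest modulus among the singular points: 3/5.
The branch term is analytic at 3/5 and contributes nothing to the residue; only the rational part matters.
At the order-1 pole 3/5 set g(λ) = (λ - (3/5))*(rational part) = 19*λ**2/23 + 13*λ/7 + 11/16.
Simple pole: residue = g(a) at a = 3/5, which is 135187/64400.
List the singular points by increasing real part (a conjugate pair: the negative imaginary part first).

Radius of convergence at 0: 3/5.
At 3/5: a pole of order 1; residue 135187/64400.
At 6/5: an algebraic (square-root) branch point.


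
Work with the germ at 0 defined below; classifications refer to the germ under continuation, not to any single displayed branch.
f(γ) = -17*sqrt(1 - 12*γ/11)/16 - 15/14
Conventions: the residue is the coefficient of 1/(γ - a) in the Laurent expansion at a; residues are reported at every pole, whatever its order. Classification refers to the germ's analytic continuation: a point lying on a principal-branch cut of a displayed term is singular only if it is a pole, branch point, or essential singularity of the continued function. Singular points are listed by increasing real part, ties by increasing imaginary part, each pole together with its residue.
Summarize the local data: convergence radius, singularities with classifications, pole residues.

Branch term (-17/16)*sqrt(1 - γ/(11/12)): its argument vanishes at γ = 11/12, a square-root branch point, modulus 11/12.
The radius of convergence is the smallest modulus among the singular points: 11/12.

Radius of convergence at 0: 11/12.
At 11/12: an algebraic (square-root) branch point.


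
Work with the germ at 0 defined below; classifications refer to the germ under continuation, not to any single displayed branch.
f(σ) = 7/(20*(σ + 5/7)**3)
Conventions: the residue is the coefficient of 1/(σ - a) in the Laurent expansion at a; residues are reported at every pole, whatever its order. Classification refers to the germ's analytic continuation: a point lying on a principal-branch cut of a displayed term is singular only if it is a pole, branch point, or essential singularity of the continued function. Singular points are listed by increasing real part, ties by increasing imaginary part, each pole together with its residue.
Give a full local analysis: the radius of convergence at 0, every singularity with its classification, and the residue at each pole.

Radius of convergence at 0: 5/7.
At -5/7: a pole of order 3; residue 0.

Denominator factor (σ + 5/7)^3: pole of order 3 at -5/7, modulus 5/7.
The radius of convergence is the smallest modulus among the singular points: 5/7.
At the order-3 pole -5/7 set g(σ) = (σ - (-5/7))^3*f(σ) = 7/20.
Order-3 pole: residue = g''(a)/2; g''(-5/7) = 0, so the residue is 0.


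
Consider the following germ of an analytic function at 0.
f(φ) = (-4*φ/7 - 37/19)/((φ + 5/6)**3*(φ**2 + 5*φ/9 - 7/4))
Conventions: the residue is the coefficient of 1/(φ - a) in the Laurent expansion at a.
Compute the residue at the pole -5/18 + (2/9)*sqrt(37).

The factor φ**2 + 5*φ/9 - 7/4 splits as (φ - a)(φ - a') with a = -5/18 + (2/9)*sqrt(37), a' = -5/18 - (2/9)*sqrt(37). At the order-1 pole a set g(φ) = (φ - a)*f(φ) = [(-4*φ/7 - 37/19)/(φ + 5/6)**3] / (φ - a').
Simple pole: residue = g(a) at a = -5/18 + (2/9)*sqrt(37), which is -8079021/18332986 + (67833207/1356640964)*sqrt(37).

The residue is -8079021/18332986 + (67833207/1356640964)*sqrt(37).


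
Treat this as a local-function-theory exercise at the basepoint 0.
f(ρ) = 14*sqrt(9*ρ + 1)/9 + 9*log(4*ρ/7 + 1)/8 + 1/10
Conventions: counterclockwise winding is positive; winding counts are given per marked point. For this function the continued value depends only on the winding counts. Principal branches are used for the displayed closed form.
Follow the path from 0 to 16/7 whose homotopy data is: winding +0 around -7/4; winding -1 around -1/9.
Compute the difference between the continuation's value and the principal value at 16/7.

The rational part is single-valued and drops out of the difference; each branch term changes only by its own monodromy.
(9/8)*log(1 - ρ/(-7/4)): winding 0 around -7/4, so this term returns to its principal value, contribution 0.
(14/9)*sqrt(1 - ρ/(-1/9)): winding -1 is odd, the square root flips sign, contributing -2*(14/9)*sqrt(1 - (16/7)/(-1/9)) = -2*(14/9)*sqrt(151/7) = -(4/9)*sqrt(1057).
Summing the contributions at ρ = 16/7 gives -(4/9)*sqrt(1057).

Continued minus principal equals -(4/9)*sqrt(1057).


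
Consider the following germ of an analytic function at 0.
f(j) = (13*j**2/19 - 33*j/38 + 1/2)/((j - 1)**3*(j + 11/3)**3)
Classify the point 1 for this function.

The point is a pole of order 3.

The denominator factor j - 1 vanishes at 1 and appears to the power 3; the numerator there equals 6/19, nonzero, and no other factor vanishes.
Hence a pole whose order is the multiplicity, 3.


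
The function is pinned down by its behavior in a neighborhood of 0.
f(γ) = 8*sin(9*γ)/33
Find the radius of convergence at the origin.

The radius of convergence is infinite.

The factor sin(9*γ) is entire and contributes no finite singular point.
The polynomial part has no poles.
No finite singular points: the Taylor series at 0 converges everywhere.


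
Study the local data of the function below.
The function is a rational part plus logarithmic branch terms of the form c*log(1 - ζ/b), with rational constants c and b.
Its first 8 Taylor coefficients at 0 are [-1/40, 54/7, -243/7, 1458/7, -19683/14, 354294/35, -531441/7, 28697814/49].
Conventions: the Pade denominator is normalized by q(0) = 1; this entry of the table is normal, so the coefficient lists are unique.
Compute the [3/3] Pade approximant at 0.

The Pade approximant has numerator coefficients [-1/40, 4131/560, 95499/1400, 636417/5600]; denominator coefficients [1, 27/2, 243/5, 729/20].

Taylor coefficients needed (read off): a_0 = -1/40, a_1 = 54/7, a_2 = -243/7, a_3 = 1458/7, a_4 = -19683/14, a_5 = 354294/35, a_6 = -531441/7.
Write the denominator as Q(ζ) = 1 + q1*ζ + q2*ζ^2 + q3*ζ^3. Requiring Q*f - P = O(ζ^7) with deg P <= 3 kills the coefficients of ζ^4..ζ^6 in Q*f:
  ζ^4: a_4 + q1*a_3 + q2*a_2 + q3*a_1 = 0, i.e. -19683/14 + (1458/7)*q1 + (-243/7)*q2 + (54/7)*q3 = 0.
  ζ^5: a_5 + q1*a_4 + q2*a_3 + q3*a_2 = 0, i.e. 354294/35 + (-19683/14)*q1 + (1458/7)*q2 + (-243/7)*q3 = 0.
  ζ^6: a_6 + q1*a_5 + q2*a_4 + q3*a_3 = 0, i.e. -531441/7 + (354294/35)*q1 + (-19683/14)*q2 + (1458/7)*q3 = 0.
Solving this linear system: q1 = 27/2, q2 = 243/5, q3 = 729/20.
The numerator is Q*f truncated at degree 3: P0 = a_0 = -1/40; P1 = a_1 + q1*a_0 = 4131/560; P2 = a_2 + q1*a_1 + q2*a_0 = 95499/1400; P3 = a_3 + q1*a_2 + q2*a_1 + q3*a_0 = 636417/5600.


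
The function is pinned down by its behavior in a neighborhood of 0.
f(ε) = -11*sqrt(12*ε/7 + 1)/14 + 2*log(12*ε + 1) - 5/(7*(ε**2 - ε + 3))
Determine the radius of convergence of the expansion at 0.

The radius of convergence is 1/12.

Denominator factor (ε**2 - ε + 3): discriminant -11, complex-conjugate roots (1/2) + ((1/2)*sqrt(11))*i and (1/2) - ((1/2)*sqrt(11))*i; poles of order 1, moduli sqrt(3) and sqrt(3).
Branch term (-11/14)*sqrt(1 - ε/(-7/12)): its argument vanishes at ε = -7/12, a square-root branch point, modulus 7/12.
Branch term (2)*log(1 - ε/(-1/12)): its argument vanishes at ε = -1/12, a logarithmic branch point, modulus 1/12.
The radius of convergence is the smallest modulus among the singular points: 1/12.


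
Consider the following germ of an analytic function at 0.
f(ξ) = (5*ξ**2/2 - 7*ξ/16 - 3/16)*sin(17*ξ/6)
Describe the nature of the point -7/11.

The point is a regular point.

There is no denominator, hence no pole anywhere.
The factor sin(17*ξ/6) is entire.
So the germ continues analytically to -7/11.


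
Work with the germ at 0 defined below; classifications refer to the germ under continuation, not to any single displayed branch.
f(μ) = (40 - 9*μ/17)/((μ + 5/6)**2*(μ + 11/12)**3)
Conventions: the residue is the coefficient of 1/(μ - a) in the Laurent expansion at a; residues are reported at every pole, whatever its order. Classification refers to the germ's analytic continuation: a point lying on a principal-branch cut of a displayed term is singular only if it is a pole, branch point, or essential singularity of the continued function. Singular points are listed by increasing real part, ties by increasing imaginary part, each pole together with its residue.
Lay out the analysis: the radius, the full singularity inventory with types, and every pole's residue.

Radius of convergence at 0: 5/6.
At -11/12: a pole of order 3; residue 42783552/17.
At -5/6: a pole of order 2; residue -42783552/17.

Denominator factor (μ + 5/6)^2: pole of order 2 at -5/6, modulus 5/6.
Denominator factor (μ + 11/12)^3: pole of order 3 at -11/12, modulus 11/12.
The radius of convergence is the smallest modulus among the singular points: 5/6.
At the order-3 pole -11/12 set g(μ) = (μ - (-11/12))^3*f(μ) = (40 - 9*μ/17)/(μ + 5/6)**2.
Order-3 pole: residue = g''(a)/2; g''(-11/12) = 85567104/17, so the residue is 42783552/17.
At the order-2 pole -5/6 set g(μ) = (μ - (-5/6))^2*f(μ) = (40 - 9*μ/17)/(μ + 11/12)**3.
Order-2 pole: residue = g'(a); g'(-5/6) = -42783552/17, so the residue is -42783552/17.
List the singular points by increasing real part (a conjugate pair: the negative imaginary part first).


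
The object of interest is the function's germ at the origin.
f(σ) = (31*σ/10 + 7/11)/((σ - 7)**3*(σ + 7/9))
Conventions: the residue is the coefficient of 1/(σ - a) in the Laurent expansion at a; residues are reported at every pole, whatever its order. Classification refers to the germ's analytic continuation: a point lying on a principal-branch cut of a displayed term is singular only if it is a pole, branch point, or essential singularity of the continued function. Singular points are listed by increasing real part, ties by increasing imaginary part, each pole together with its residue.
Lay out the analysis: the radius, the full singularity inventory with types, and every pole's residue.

Denominator factor (σ + 7/9): pole of order 1 at -7/9, modulus 7/9.
Denominator factor (σ - 7)^3: pole of order 3 at 7, modulus 7.
The radius of convergence is the smallest modulus among the singular points: 7/9.
At the order-1 pole -7/9 set g(σ) = (σ - (-7/9))*f(σ) = (31*σ/10 + 7/11)/(σ - 7)**3.
Simple pole: residue = g(a) at a = -7/9, which is 20331/5390000.
At the order-3 pole 7 set g(σ) = (σ - (7))^3*f(σ) = (31*σ/10 + 7/11)/(σ + 7/9).
Order-3 pole: residue = g''(a)/2; g''(7) = -20331/2695000, so the residue is -20331/5390000.
List the singular points by increasing real part (a conjugate pair: the negative imaginary part first).

Radius of convergence at 0: 7/9.
At -7/9: a pole of order 1; residue 20331/5390000.
At 7: a pole of order 3; residue -20331/5390000.


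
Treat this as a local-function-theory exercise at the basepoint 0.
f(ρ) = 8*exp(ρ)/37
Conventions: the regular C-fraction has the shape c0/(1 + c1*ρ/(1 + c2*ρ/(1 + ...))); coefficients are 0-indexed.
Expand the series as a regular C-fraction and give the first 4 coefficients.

Taylor coefficients (expand at 0): a_0 = 8/37, a_1 = 8/37, a_2 = 4/37, a_3 = 4/111.
c0 = a_0 = 8/37. Peel one level at a time: if S = 1 + c*ρ/S' with S'(0) = 1, then c is the ρ-coefficient of S and S' = c*ρ/(S - 1).
S_1 = c0/f = 1 + (-1)*ρ + (1/2)*ρ^2 + ...; c1 = -1.
S_2 = c1*ρ/(S_1 - 1) = 1 + (1/2)*ρ + (1/12)*ρ^2 + ...; c2 = 1/2.
S_3 = c2*ρ/(S_2 - 1) = 1 + (-1/6)*ρ + ...; c3 = -1/6.

The regular C-fraction coefficients are [8/37, -1, 1/2, -1/6].


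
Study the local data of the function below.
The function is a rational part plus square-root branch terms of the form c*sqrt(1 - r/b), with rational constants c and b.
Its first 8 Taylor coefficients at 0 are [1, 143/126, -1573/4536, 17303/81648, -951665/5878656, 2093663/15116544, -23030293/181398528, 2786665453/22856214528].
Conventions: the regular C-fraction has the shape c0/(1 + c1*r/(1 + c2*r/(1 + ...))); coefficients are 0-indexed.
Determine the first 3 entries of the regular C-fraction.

Taylor coefficients (read off): a_0 = 1, a_1 = 143/126, a_2 = -1573/4536.
c0 = a_0 = 1. Peel one level at a time: if S = 1 + c*r/S' with S'(0) = 1, then c is the r-coefficient of S and S' = c*r/(S - 1).
S_1 = c0/f = 1 + (-143/126)*r + (17303/10584)*r^2 + ...; c1 = -143/126.
S_2 = c1*r/(S_1 - 1) = 1 + (121/84)*r + ...; c2 = 121/84.

The regular C-fraction coefficients are [1, -143/126, 121/84].


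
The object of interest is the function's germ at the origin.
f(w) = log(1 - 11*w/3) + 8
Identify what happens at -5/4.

There is no denominator, hence no pole anywhere.
Branch term log(1 - w/(3/11)): argument at -5/4 is 67/12, nonzero, so -5/4 is not its branch point (a point on a principal cut is still regular for the continued germ).
So the germ continues analytically to -5/4.

The point is a regular point.


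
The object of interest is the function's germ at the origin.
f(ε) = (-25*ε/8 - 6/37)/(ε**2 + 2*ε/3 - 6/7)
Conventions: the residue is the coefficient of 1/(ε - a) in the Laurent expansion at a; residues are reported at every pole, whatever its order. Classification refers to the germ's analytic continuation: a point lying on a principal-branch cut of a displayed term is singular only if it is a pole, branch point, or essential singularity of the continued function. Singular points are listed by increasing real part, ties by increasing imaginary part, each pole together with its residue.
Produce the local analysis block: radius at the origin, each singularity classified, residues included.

Denominator factor (ε**2 + 2*ε/3 - 6/7): discriminant 244/63, real irrational roots -1/3 + (1/21)*sqrt(427) and -1/3 - (1/21)*sqrt(427); poles of order 1, moduli -1/3 + (1/21)*sqrt(427) and 1/3 + (1/21)*sqrt(427).
The radius of convergence is the smallest modulus among the singular points: -1/3 + (1/21)*sqrt(427).
The factor ε**2 + 2*ε/3 - 6/7 splits as (ε - a)(ε - a') with a = -1/3 - (1/21)*sqrt(427), a' = -1/3 + (1/21)*sqrt(427). At the order-1 pole a set g(ε) = (ε - a)*f(ε) = [-25*ε/8 - 6/37] / (ε - a').
Simple pole: residue = g(a) at a = -1/3 - (1/21)*sqrt(427), which is -25/16 - (781/36112)*sqrt(427).
The factor ε**2 + 2*ε/3 - 6/7 splits as (ε - a)(ε - a') with a = -1/3 + (1/21)*sqrt(427), a' = -1/3 - (1/21)*sqrt(427). At the order-1 pole a set g(ε) = (ε - a)*f(ε) = [-25*ε/8 - 6/37] / (ε - a').
Simple pole: residue = g(a) at a = -1/3 + (1/21)*sqrt(427), which is -25/16 + (781/36112)*sqrt(427).
List the singular points by increasing real part (a conjugate pair: the negative imaginary part first).

Radius of convergence at 0: -1/3 + (1/21)*sqrt(427).
At -1/3 - (1/21)*sqrt(427): a pole of order 1; residue -25/16 - (781/36112)*sqrt(427).
At -1/3 + (1/21)*sqrt(427): a pole of order 1; residue -25/16 + (781/36112)*sqrt(427).


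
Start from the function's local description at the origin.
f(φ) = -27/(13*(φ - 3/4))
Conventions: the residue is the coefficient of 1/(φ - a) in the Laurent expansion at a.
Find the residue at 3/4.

At the order-1 pole 3/4 set g(φ) = (φ - (3/4))*f(φ) = -27/13.
Simple pole: residue = g(a) at a = 3/4, which is -27/13.

The residue is -27/13.


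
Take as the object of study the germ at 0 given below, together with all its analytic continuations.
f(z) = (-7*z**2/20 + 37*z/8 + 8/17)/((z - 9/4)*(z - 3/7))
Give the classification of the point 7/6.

Denominator factors: z - 9/4 = -13/12 at z = 7/6; z - 3/7 = 31/42 at z = 7/6 — none vanishes.
So the germ continues analytically to 7/6.

The point is a regular point.


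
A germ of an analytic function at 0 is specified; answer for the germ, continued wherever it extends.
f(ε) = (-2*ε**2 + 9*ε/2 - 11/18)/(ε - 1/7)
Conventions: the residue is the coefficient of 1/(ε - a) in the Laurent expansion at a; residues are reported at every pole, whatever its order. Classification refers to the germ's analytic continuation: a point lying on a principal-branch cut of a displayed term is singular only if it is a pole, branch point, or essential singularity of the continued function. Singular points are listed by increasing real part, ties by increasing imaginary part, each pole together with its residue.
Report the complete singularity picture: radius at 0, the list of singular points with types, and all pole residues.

Denominator factor (ε - 1/7): pole of order 1 at 1/7, modulus 1/7.
The radius of convergence is the smallest modulus among the singular points: 1/7.
At the order-1 pole 1/7 set g(ε) = (ε - (1/7))*f(ε) = -2*ε**2 + 9*ε/2 - 11/18.
Simple pole: residue = g(a) at a = 1/7, which is -4/441.

Radius of convergence at 0: 1/7.
At 1/7: a pole of order 1; residue -4/441.


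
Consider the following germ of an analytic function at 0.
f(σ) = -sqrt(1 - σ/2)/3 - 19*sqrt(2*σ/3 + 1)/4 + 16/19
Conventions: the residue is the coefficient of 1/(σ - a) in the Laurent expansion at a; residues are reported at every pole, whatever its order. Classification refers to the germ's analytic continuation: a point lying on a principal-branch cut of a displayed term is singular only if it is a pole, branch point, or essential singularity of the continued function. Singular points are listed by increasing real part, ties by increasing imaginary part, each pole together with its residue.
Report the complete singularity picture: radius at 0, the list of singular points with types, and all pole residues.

Radius of convergence at 0: 3/2.
At -3/2: an algebraic (square-root) branch point.
At 2: an algebraic (square-root) branch point.

Branch term (-1/3)*sqrt(1 - σ/(2)): its argument vanishes at σ = 2, a square-root branch point, modulus 2.
Branch term (-19/4)*sqrt(1 - σ/(-3/2)): its argument vanishes at σ = -3/2, a square-root branch point, modulus 3/2.
The radius of convergence is the smallest modulus among the singular points: 3/2.
List the singular points by increasing real part (a conjugate pair: the negative imaginary part first).


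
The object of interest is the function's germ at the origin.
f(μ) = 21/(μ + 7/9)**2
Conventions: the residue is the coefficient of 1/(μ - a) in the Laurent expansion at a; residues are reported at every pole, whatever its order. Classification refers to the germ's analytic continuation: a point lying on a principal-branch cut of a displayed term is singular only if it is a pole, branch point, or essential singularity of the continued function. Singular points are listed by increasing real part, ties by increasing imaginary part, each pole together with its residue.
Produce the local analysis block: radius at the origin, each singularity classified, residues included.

Radius of convergence at 0: 7/9.
At -7/9: a pole of order 2; residue 0.

Denominator factor (μ + 7/9)^2: pole of order 2 at -7/9, modulus 7/9.
The radius of convergence is the smallest modulus among the singular points: 7/9.
At the order-2 pole -7/9 set g(μ) = (μ - (-7/9))^2*f(μ) = 21.
Order-2 pole: residue = g'(a); g'(-7/9) = 0, so the residue is 0.


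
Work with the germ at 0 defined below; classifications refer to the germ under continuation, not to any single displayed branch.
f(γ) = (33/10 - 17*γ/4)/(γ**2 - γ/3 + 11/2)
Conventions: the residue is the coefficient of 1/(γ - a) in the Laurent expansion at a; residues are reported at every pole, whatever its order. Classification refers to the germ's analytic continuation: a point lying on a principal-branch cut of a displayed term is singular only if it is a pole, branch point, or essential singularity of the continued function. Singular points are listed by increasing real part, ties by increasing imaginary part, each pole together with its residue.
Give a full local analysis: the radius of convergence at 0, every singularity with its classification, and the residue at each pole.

Radius of convergence at 0: (1/2)*sqrt(22).
At (1/6) - ((1/6)*sqrt(197))*i: a pole of order 1; residue (-17/8) + ((311/7880)*sqrt(197))*i.
At (1/6) + ((1/6)*sqrt(197))*i: a pole of order 1; residue (-17/8) - ((311/7880)*sqrt(197))*i.

Denominator factor (γ**2 - γ/3 + 11/2): discriminant -197/9, complex-conjugate roots (1/6) + ((1/6)*sqrt(197))*i and (1/6) - ((1/6)*sqrt(197))*i; poles of order 1, moduli (1/2)*sqrt(22) and (1/2)*sqrt(22).
The radius of convergence is the smallest modulus among the singular points: (1/2)*sqrt(22).
The factor γ**2 - γ/3 + 11/2 splits as (γ - a)(γ - a') with a = (1/6) - ((1/6)*sqrt(197))*i, a' = (1/6) + ((1/6)*sqrt(197))*i. At the order-1 pole a set g(γ) = (γ - a)*f(γ) = [33/10 - 17*γ/4] / (γ - a').
Simple pole: residue = g(a) at a = (1/6) - ((1/6)*sqrt(197))*i, which is (-17/8) + ((311/7880)*sqrt(197))*i.
The factor γ**2 - γ/3 + 11/2 splits as (γ - a)(γ - a') with a = (1/6) + ((1/6)*sqrt(197))*i, a' = (1/6) - ((1/6)*sqrt(197))*i. At the order-1 pole a set g(γ) = (γ - a)*f(γ) = [33/10 - 17*γ/4] / (γ - a').
Simple pole: residue = g(a) at a = (1/6) + ((1/6)*sqrt(197))*i, which is (-17/8) - ((311/7880)*sqrt(197))*i.
List the singular points by increasing real part (a conjugate pair: the negative imaginary part first).


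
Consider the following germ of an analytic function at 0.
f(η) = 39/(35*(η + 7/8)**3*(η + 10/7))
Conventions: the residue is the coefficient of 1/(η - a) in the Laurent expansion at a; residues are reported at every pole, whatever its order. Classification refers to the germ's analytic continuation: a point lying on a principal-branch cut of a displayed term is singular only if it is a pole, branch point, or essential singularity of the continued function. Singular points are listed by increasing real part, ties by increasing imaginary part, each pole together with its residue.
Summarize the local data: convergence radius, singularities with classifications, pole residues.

Radius of convergence at 0: 7/8.
At -10/7: a pole of order 1; residue -978432/148955.
At -7/8: a pole of order 3; residue 978432/148955.

Denominator factor (η + 10/7): pole of order 1 at -10/7, modulus 10/7.
Denominator factor (η + 7/8)^3: pole of order 3 at -7/8, modulus 7/8.
The radius of convergence is the smallest modulus among the singular points: 7/8.
At the order-1 pole -10/7 set g(η) = (η - (-10/7))*f(η) = 39/(35*(η + 7/8)**3).
Simple pole: residue = g(a) at a = -10/7, which is -978432/148955.
At the order-3 pole -7/8 set g(η) = (η - (-7/8))^3*f(η) = 39/(35*(η + 10/7)).
Order-3 pole: residue = g''(a)/2; g''(-7/8) = 1956864/148955, so the residue is 978432/148955.
List the singular points by increasing real part (a conjugate pair: the negative imaginary part first).


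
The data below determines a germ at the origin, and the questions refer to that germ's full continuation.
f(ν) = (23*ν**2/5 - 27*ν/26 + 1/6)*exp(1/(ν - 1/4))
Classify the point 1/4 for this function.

The point is an essential singularity.

The exponent 1/(ν - (1/4)) has a pole at 1/4, so exp(1/(ν - (1/4))) takes every nonzero value near it: an essential singularity (not a pole of any order).


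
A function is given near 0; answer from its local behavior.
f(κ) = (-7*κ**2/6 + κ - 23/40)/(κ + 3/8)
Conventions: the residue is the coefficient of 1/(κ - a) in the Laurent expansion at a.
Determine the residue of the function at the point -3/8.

The residue is -713/640.

At the order-1 pole -3/8 set g(κ) = (κ - (-3/8))*f(κ) = -7*κ**2/6 + κ - 23/40.
Simple pole: residue = g(a) at a = -3/8, which is -713/640.


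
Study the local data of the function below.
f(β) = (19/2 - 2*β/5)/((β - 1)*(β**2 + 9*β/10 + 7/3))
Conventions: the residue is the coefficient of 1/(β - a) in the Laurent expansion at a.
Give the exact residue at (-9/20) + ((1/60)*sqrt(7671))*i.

The residue is (-273/254) + ((8933/649478)*sqrt(7671))*i.

The factor β**2 + 9*β/10 + 7/3 splits as (β - a)(β - a') with a = (-9/20) + ((1/60)*sqrt(7671))*i, a' = (-9/20) - ((1/60)*sqrt(7671))*i. At the order-1 pole a set g(β) = (β - a)*f(β) = [(19/2 - 2*β/5)/(β - 1)] / (β - a').
Simple pole: residue = g(a) at a = (-9/20) + ((1/60)*sqrt(7671))*i, which is (-273/254) + ((8933/649478)*sqrt(7671))*i.


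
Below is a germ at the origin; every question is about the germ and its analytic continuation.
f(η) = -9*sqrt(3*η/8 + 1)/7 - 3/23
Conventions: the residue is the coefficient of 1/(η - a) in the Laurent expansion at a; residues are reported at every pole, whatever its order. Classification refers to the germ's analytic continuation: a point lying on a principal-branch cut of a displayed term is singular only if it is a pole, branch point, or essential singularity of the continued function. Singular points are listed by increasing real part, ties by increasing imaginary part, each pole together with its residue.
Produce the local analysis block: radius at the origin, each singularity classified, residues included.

Branch term (-9/7)*sqrt(1 - η/(-8/3)): its argument vanishes at η = -8/3, a square-root branch point, modulus 8/3.
The radius of convergence is the smallest modulus among the singular points: 8/3.

Radius of convergence at 0: 8/3.
At -8/3: an algebraic (square-root) branch point.


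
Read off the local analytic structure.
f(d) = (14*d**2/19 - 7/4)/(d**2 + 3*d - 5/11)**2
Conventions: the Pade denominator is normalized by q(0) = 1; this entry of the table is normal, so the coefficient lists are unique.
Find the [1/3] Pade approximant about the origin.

The Pade approximant has numerator coefficients [-847/100, 14944853/1926600]; denominator coefficients [1, -14957561/1059630, 218306/4225, -85682979/6710990].

Taylor coefficients needed (expand at 0): a_0 = -847/100, a_1 = -27951/250, a_2 = -54176661/47500, a_3 = -1238704467/118750, a_4 = -5328289813/59375.
Write the denominator as Q(d) = 1 + q1*d + q2*d^2 + q3*d^3. Requiring Q*f - P = O(d^5) with deg P <= 1 kills the coefficients of d^2..d^4 in Q*f:
  d^2: a_2 + q1*a_1 + q2*a_0 = 0, i.e. -54176661/47500 + (-27951/250)*q1 + (-847/100)*q2 = 0.
  d^3: a_3 + q1*a_2 + q2*a_1 + q3*a_0 = 0, i.e. -1238704467/118750 + (-54176661/47500)*q1 + (-27951/250)*q2 + (-847/100)*q3 = 0.
  d^4: a_4 + q1*a_3 + q2*a_2 + q3*a_1 = 0, i.e. -5328289813/59375 + (-1238704467/118750)*q1 + (-54176661/47500)*q2 + (-27951/250)*q3 = 0.
Solving this linear system: q1 = -14957561/1059630, q2 = 218306/4225, q3 = -85682979/6710990.
The numerator is Q*f truncated at degree 1: P0 = a_0 = -847/100; P1 = a_1 + q1*a_0 = 14944853/1926600.
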